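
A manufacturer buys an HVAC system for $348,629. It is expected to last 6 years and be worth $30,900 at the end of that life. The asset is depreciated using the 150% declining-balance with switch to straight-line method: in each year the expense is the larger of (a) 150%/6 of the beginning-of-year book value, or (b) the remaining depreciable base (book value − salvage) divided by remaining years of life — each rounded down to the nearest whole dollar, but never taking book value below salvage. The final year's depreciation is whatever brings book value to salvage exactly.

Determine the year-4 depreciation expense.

Depreciable base = $348,629 − $30,900 = $317,729.
Year 1: DB = ⌊$348,629 × 150%/6⌋ = $87,157; SL = ⌊$317,729/6⌋ = $52,954 → take DB $87,157. Book value $261,472.
Year 2: DB = ⌊$261,472 × 150%/6⌋ = $65,368; SL = ⌊$230,572/5⌋ = $46,114 → take DB $65,368. Book value $196,104.
Year 3: DB = ⌊$196,104 × 150%/6⌋ = $49,026; SL = ⌊$165,204/4⌋ = $41,301 → take DB $49,026. Book value $147,078.
Year 4: DB = ⌊$147,078 × 150%/6⌋ = $36,769; SL = ⌊$116,178/3⌋ = $38,726 → take SL $38,726. Book value $108,352.

$38,726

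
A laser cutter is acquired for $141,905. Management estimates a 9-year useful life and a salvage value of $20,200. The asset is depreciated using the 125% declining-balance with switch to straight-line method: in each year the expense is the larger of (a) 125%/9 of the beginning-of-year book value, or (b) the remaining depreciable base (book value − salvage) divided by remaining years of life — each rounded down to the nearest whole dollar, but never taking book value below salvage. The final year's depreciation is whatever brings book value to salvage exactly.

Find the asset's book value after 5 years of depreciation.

$66,462

Depreciable base = $141,905 − $20,200 = $121,705.
Year 1: DB = ⌊$141,905 × 125%/9⌋ = $19,709; SL = ⌊$121,705/9⌋ = $13,522 → take DB $19,709. Book value $122,196.
Year 2: DB = ⌊$122,196 × 125%/9⌋ = $16,971; SL = ⌊$101,996/8⌋ = $12,749 → take DB $16,971. Book value $105,225.
Year 3: DB = ⌊$105,225 × 125%/9⌋ = $14,614; SL = ⌊$85,025/7⌋ = $12,146 → take DB $14,614. Book value $90,611.
Year 4: DB = ⌊$90,611 × 125%/9⌋ = $12,584; SL = ⌊$70,411/6⌋ = $11,735 → take DB $12,584. Book value $78,027.
Year 5: DB = ⌊$78,027 × 125%/9⌋ = $10,837; SL = ⌊$57,827/5⌋ = $11,565 → take SL $11,565. Book value $66,462.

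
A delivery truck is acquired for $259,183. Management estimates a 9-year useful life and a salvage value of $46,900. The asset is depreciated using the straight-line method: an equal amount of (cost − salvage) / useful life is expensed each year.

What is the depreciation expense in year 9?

Depreciable base = $259,183 − $46,900 = $212,283.
Annual expense = $212,283 / 9 = $23,587.

$23,587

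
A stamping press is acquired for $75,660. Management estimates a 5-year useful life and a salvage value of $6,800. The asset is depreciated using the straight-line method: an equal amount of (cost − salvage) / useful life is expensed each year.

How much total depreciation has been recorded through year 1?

$13,772

Depreciable base = $75,660 − $6,800 = $68,860.
Annual expense = $68,860 / 5 = $13,772.
End of year 1: book value $61,888.
Accumulated through year 1 = $75,660 − $61,888 = $13,772.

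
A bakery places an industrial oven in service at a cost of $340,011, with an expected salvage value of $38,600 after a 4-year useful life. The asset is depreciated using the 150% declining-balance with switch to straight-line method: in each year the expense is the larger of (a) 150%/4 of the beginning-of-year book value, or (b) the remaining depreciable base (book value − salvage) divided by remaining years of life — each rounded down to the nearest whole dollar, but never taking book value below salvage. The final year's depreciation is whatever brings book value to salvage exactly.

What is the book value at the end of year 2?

Depreciable base = $340,011 − $38,600 = $301,411.
Year 1: DB = ⌊$340,011 × 150%/4⌋ = $127,504; SL = ⌊$301,411/4⌋ = $75,352 → take DB $127,504. Book value $212,507.
Year 2: DB = ⌊$212,507 × 150%/4⌋ = $79,690; SL = ⌊$173,907/3⌋ = $57,969 → take DB $79,690. Book value $132,817.

$132,817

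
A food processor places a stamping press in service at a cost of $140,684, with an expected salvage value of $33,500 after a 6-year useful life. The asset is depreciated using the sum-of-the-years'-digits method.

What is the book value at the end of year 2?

$84,540

Depreciable base = $140,684 − $33,500 = $107,184.
Sum of the years' digits = 6+5+4+3+2+1 = 21.
Year 1: $107,184 × 6/21 = $30,624. Book value $110,060.
Year 2: $107,184 × 5/21 = $25,520. Book value $84,540.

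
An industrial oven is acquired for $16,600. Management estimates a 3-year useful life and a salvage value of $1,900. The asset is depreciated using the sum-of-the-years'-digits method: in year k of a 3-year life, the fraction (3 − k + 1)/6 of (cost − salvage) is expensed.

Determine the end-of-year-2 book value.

Depreciable base = $16,600 − $1,900 = $14,700.
Sum of the years' digits = 3+2+1 = 6.
Year 1: $14,700 × 3/6 = $7,350. Book value $9,250.
Year 2: $14,700 × 2/6 = $4,900. Book value $4,350.

$4,350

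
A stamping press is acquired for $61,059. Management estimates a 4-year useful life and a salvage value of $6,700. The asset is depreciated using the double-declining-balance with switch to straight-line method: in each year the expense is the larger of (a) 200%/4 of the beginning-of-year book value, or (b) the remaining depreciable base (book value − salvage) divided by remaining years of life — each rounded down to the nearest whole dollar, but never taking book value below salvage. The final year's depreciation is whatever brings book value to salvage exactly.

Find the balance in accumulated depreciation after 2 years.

$45,794

Depreciable base = $61,059 − $6,700 = $54,359.
Year 1: DB = ⌊$61,059 × 200%/4⌋ = $30,529; SL = ⌊$54,359/4⌋ = $13,589 → take DB $30,529. Book value $30,530.
Year 2: DB = ⌊$30,530 × 200%/4⌋ = $15,265; SL = ⌊$23,830/3⌋ = $7,943 → take DB $15,265. Book value $15,265.
Accumulated through year 2 = $61,059 − $15,265 = $45,794.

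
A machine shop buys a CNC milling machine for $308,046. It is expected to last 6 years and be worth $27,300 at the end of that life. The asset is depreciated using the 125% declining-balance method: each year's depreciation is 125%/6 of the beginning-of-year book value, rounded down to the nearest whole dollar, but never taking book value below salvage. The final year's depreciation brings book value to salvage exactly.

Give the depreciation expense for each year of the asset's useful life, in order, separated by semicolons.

Depreciable base = $308,046 − $27,300 = $280,746.
Year 1: ⌊$308,046 × 125%/6⌋ = $64,176. Book value $243,870.
Year 2: ⌊$243,870 × 125%/6⌋ = $50,806. Book value $193,064.
Year 3: ⌊$193,064 × 125%/6⌋ = $40,221. Book value $152,843.
Year 4: ⌊$152,843 × 125%/6⌋ = $31,842. Book value $121,001.
Year 5: ⌊$121,001 × 125%/6⌋ = $25,208. Book value $95,793.
Year 6 (final): $95,793 − $27,300 = $68,493. Book value $27,300.

$64,176; $50,806; $40,221; $31,842; $25,208; $68,493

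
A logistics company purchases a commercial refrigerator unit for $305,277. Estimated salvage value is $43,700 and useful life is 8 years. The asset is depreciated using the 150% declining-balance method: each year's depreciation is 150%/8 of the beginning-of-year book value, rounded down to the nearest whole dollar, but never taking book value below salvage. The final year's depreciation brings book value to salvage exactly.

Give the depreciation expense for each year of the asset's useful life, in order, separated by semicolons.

Depreciable base = $305,277 − $43,700 = $261,577.
Year 1: ⌊$305,277 × 150%/8⌋ = $57,239. Book value $248,038.
Year 2: ⌊$248,038 × 150%/8⌋ = $46,507. Book value $201,531.
Year 3: ⌊$201,531 × 150%/8⌋ = $37,787. Book value $163,744.
Year 4: ⌊$163,744 × 150%/8⌋ = $30,702. Book value $133,042.
Year 5: ⌊$133,042 × 150%/8⌋ = $24,945. Book value $108,097.
Year 6: ⌊$108,097 × 150%/8⌋ = $20,268. Book value $87,829.
Year 7: ⌊$87,829 × 150%/8⌋ = $16,467. Book value $71,362.
Year 8 (final): $71,362 − $43,700 = $27,662. Book value $43,700.

$57,239; $46,507; $37,787; $30,702; $24,945; $20,268; $16,467; $27,662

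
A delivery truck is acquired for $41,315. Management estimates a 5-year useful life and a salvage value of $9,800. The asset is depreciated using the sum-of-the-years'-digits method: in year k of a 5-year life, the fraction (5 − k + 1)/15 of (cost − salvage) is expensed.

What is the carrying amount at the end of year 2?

$22,406

Depreciable base = $41,315 − $9,800 = $31,515.
Sum of the years' digits = 5+4+3+2+1 = 15.
Year 1: $31,515 × 5/15 = $10,505. Book value $30,810.
Year 2: $31,515 × 4/15 = $8,404. Book value $22,406.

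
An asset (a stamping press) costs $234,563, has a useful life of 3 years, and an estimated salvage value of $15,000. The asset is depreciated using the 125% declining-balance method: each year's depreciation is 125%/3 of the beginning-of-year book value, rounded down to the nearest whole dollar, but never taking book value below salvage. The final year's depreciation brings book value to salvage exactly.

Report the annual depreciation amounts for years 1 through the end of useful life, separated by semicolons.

$97,734; $57,012; $64,817

Depreciable base = $234,563 − $15,000 = $219,563.
Year 1: ⌊$234,563 × 125%/3⌋ = $97,734. Book value $136,829.
Year 2: ⌊$136,829 × 125%/3⌋ = $57,012. Book value $79,817.
Year 3 (final): $79,817 − $15,000 = $64,817. Book value $15,000.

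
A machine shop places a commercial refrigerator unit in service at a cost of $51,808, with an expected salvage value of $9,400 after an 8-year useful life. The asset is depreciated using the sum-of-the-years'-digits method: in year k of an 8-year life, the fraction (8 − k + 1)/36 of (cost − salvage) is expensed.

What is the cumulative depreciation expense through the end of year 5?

$35,340

Depreciable base = $51,808 − $9,400 = $42,408.
Sum of the years' digits = 8+7+6+5+4+3+2+1 = 36.
Year 1: $42,408 × 8/36 = $9,424. Book value $42,384.
Year 2: $42,408 × 7/36 = $8,246. Book value $34,138.
Year 3: $42,408 × 6/36 = $7,068. Book value $27,070.
Year 4: $42,408 × 5/36 = $5,890. Book value $21,180.
Year 5: $42,408 × 4/36 = $4,712. Book value $16,468.
Accumulated through year 5 = $51,808 − $16,468 = $35,340.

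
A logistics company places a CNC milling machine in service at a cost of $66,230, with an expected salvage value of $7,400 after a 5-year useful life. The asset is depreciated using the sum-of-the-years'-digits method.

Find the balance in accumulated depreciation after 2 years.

Depreciable base = $66,230 − $7,400 = $58,830.
Sum of the years' digits = 5+4+3+2+1 = 15.
Year 1: $58,830 × 5/15 = $19,610. Book value $46,620.
Year 2: $58,830 × 4/15 = $15,688. Book value $30,932.
Accumulated through year 2 = $66,230 − $30,932 = $35,298.

$35,298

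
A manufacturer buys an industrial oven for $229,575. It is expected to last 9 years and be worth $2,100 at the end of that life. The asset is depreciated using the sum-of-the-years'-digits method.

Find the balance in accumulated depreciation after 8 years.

$222,420

Depreciable base = $229,575 − $2,100 = $227,475.
Sum of the years' digits = 9+8+7+6+5+4+3+2+1 = 45.
Year 1: $227,475 × 9/45 = $45,495. Book value $184,080.
Year 2: $227,475 × 8/45 = $40,440. Book value $143,640.
Year 3: $227,475 × 7/45 = $35,385. Book value $108,255.
Year 4: $227,475 × 6/45 = $30,330. Book value $77,925.
Year 5: $227,475 × 5/45 = $25,275. Book value $52,650.
Year 6: $227,475 × 4/45 = $20,220. Book value $32,430.
Year 7: $227,475 × 3/45 = $15,165. Book value $17,265.
Year 8: $227,475 × 2/45 = $10,110. Book value $7,155.
Accumulated through year 8 = $229,575 − $7,155 = $222,420.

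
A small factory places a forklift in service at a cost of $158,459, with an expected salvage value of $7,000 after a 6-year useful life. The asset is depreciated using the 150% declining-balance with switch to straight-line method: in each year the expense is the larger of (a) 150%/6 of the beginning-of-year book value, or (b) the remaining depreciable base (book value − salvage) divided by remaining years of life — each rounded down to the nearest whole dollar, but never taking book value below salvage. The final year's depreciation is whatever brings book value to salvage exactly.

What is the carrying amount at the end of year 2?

$89,134

Depreciable base = $158,459 − $7,000 = $151,459.
Year 1: DB = ⌊$158,459 × 150%/6⌋ = $39,614; SL = ⌊$151,459/6⌋ = $25,243 → take DB $39,614. Book value $118,845.
Year 2: DB = ⌊$118,845 × 150%/6⌋ = $29,711; SL = ⌊$111,845/5⌋ = $22,369 → take DB $29,711. Book value $89,134.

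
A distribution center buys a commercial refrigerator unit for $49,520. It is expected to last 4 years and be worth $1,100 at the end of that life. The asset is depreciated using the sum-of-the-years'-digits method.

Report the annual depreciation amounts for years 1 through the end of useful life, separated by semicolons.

Depreciable base = $49,520 − $1,100 = $48,420.
Sum of the years' digits = 4+3+2+1 = 10.
Year 1: $48,420 × 4/10 = $19,368. Book value $30,152.
Year 2: $48,420 × 3/10 = $14,526. Book value $15,626.
Year 3: $48,420 × 2/10 = $9,684. Book value $5,942.
Year 4: $48,420 × 1/10 = $4,842. Book value $1,100.

$19,368; $14,526; $9,684; $4,842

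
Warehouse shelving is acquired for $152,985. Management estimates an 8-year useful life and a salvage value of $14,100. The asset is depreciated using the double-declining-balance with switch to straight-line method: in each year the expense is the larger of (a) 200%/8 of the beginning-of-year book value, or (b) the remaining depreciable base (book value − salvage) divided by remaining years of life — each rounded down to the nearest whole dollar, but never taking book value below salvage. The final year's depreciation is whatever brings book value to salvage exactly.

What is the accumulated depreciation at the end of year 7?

Depreciable base = $152,985 − $14,100 = $138,885.
Year 1: DB = ⌊$152,985 × 200%/8⌋ = $38,246; SL = ⌊$138,885/8⌋ = $17,360 → take DB $38,246. Book value $114,739.
Year 2: DB = ⌊$114,739 × 200%/8⌋ = $28,684; SL = ⌊$100,639/7⌋ = $14,377 → take DB $28,684. Book value $86,055.
Year 3: DB = ⌊$86,055 × 200%/8⌋ = $21,513; SL = ⌊$71,955/6⌋ = $11,992 → take DB $21,513. Book value $64,542.
Year 4: DB = ⌊$64,542 × 200%/8⌋ = $16,135; SL = ⌊$50,442/5⌋ = $10,088 → take DB $16,135. Book value $48,407.
Year 5: DB = ⌊$48,407 × 200%/8⌋ = $12,101; SL = ⌊$34,307/4⌋ = $8,576 → take DB $12,101. Book value $36,306.
Year 6: DB = ⌊$36,306 × 200%/8⌋ = $9,076; SL = ⌊$22,206/3⌋ = $7,402 → take DB $9,076. Book value $27,230.
Year 7: DB = ⌊$27,230 × 200%/8⌋ = $6,807; SL = ⌊$13,130/2⌋ = $6,565 → take DB $6,807. Book value $20,423.
Accumulated through year 7 = $152,985 − $20,423 = $132,562.

$132,562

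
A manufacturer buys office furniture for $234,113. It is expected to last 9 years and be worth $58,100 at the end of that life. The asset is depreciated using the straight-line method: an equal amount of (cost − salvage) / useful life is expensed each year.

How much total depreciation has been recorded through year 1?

$19,557

Depreciable base = $234,113 − $58,100 = $176,013.
Annual expense = $176,013 / 9 = $19,557.
End of year 1: book value $214,556.
Accumulated through year 1 = $234,113 − $214,556 = $19,557.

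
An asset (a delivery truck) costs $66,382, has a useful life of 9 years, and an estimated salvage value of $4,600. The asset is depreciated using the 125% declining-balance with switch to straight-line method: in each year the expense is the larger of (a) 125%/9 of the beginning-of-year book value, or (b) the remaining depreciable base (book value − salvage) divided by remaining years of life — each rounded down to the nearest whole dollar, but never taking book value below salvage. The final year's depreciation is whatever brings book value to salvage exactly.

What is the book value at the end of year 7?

Depreciable base = $66,382 − $4,600 = $61,782.
Year 1: DB = ⌊$66,382 × 125%/9⌋ = $9,219; SL = ⌊$61,782/9⌋ = $6,864 → take DB $9,219. Book value $57,163.
Year 2: DB = ⌊$57,163 × 125%/9⌋ = $7,939; SL = ⌊$52,563/8⌋ = $6,570 → take DB $7,939. Book value $49,224.
Year 3: DB = ⌊$49,224 × 125%/9⌋ = $6,836; SL = ⌊$44,624/7⌋ = $6,374 → take DB $6,836. Book value $42,388.
Year 4: DB = ⌊$42,388 × 125%/9⌋ = $5,887; SL = ⌊$37,788/6⌋ = $6,298 → take SL $6,298. Book value $36,090.
Year 5: DB = ⌊$36,090 × 125%/9⌋ = $5,012; SL = ⌊$31,490/5⌋ = $6,298 → take SL $6,298. Book value $29,792.
Year 6: DB = ⌊$29,792 × 125%/9⌋ = $4,137; SL = ⌊$25,192/4⌋ = $6,298 → take SL $6,298. Book value $23,494.
Year 7: DB = ⌊$23,494 × 125%/9⌋ = $3,263; SL = ⌊$18,894/3⌋ = $6,298 → take SL $6,298. Book value $17,196.

$17,196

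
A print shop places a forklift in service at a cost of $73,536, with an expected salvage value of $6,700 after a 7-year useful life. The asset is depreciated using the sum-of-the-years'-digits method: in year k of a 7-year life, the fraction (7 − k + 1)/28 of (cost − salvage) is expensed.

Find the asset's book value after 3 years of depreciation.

Depreciable base = $73,536 − $6,700 = $66,836.
Sum of the years' digits = 7+6+5+4+3+2+1 = 28.
Year 1: $66,836 × 7/28 = $16,709. Book value $56,827.
Year 2: $66,836 × 6/28 = $14,322. Book value $42,505.
Year 3: $66,836 × 5/28 = $11,935. Book value $30,570.

$30,570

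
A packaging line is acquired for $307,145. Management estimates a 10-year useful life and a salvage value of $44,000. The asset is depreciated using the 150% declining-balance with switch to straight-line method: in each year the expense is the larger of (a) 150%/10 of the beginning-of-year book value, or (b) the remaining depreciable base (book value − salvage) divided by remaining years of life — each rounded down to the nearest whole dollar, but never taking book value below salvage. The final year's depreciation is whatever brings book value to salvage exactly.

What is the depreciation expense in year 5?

Depreciable base = $307,145 − $44,000 = $263,145.
Year 1: DB = ⌊$307,145 × 150%/10⌋ = $46,071; SL = ⌊$263,145/10⌋ = $26,314 → take DB $46,071. Book value $261,074.
Year 2: DB = ⌊$261,074 × 150%/10⌋ = $39,161; SL = ⌊$217,074/9⌋ = $24,119 → take DB $39,161. Book value $221,913.
Year 3: DB = ⌊$221,913 × 150%/10⌋ = $33,286; SL = ⌊$177,913/8⌋ = $22,239 → take DB $33,286. Book value $188,627.
Year 4: DB = ⌊$188,627 × 150%/10⌋ = $28,294; SL = ⌊$144,627/7⌋ = $20,661 → take DB $28,294. Book value $160,333.
Year 5: DB = ⌊$160,333 × 150%/10⌋ = $24,049; SL = ⌊$116,333/6⌋ = $19,388 → take DB $24,049. Book value $136,284.

$24,049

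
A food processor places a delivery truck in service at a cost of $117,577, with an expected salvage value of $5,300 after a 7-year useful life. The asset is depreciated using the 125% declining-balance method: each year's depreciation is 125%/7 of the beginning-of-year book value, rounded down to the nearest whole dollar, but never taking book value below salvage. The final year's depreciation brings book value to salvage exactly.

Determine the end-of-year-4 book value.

Depreciable base = $117,577 − $5,300 = $112,277.
Year 1: ⌊$117,577 × 125%/7⌋ = $20,995. Book value $96,582.
Year 2: ⌊$96,582 × 125%/7⌋ = $17,246. Book value $79,336.
Year 3: ⌊$79,336 × 125%/7⌋ = $14,167. Book value $65,169.
Year 4: ⌊$65,169 × 125%/7⌋ = $11,637. Book value $53,532.

$53,532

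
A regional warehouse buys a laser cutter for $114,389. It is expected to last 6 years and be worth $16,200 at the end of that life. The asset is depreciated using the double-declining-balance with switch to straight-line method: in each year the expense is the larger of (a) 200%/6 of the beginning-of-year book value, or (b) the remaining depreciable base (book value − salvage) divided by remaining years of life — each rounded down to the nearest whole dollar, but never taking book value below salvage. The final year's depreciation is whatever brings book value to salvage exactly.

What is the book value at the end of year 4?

Depreciable base = $114,389 − $16,200 = $98,189.
Year 1: DB = ⌊$114,389 × 200%/6⌋ = $38,129; SL = ⌊$98,189/6⌋ = $16,364 → take DB $38,129. Book value $76,260.
Year 2: DB = ⌊$76,260 × 200%/6⌋ = $25,420; SL = ⌊$60,060/5⌋ = $12,012 → take DB $25,420. Book value $50,840.
Year 3: DB = ⌊$50,840 × 200%/6⌋ = $16,946; SL = ⌊$34,640/4⌋ = $8,660 → take DB $16,946. Book value $33,894.
Year 4: DB = ⌊$33,894 × 200%/6⌋ = $11,298; SL = ⌊$17,694/3⌋ = $5,898 → take DB $11,298. Book value $22,596.

$22,596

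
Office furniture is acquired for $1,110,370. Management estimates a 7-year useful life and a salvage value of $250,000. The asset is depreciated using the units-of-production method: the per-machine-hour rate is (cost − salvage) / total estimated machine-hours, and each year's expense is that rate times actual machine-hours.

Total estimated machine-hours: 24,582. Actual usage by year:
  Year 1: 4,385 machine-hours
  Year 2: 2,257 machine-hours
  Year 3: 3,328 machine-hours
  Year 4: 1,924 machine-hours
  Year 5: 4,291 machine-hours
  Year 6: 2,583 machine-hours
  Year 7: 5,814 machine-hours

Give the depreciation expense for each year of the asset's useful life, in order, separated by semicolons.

Depreciable base = $1,110,370 − $250,000 = $860,370.
Rate = $860,370 / 24,582 machine-hours = $35 per machine-hour.
Year 1: 4,385 × $35 = $153,475. Book value $956,895.
Year 2: 2,257 × $35 = $78,995. Book value $877,900.
Year 3: 3,328 × $35 = $116,480. Book value $761,420.
Year 4: 1,924 × $35 = $67,340. Book value $694,080.
Year 5: 4,291 × $35 = $150,185. Book value $543,895.
Year 6: 2,583 × $35 = $90,405. Book value $453,490.
Year 7: 5,814 × $35 = $203,490. Book value $250,000.

$153,475; $78,995; $116,480; $67,340; $150,185; $90,405; $203,490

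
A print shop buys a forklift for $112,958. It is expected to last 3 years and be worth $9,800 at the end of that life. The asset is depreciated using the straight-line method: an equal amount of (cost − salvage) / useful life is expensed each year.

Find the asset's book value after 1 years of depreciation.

Depreciable base = $112,958 − $9,800 = $103,158.
Annual expense = $103,158 / 3 = $34,386.
End of year 1: book value $78,572.

$78,572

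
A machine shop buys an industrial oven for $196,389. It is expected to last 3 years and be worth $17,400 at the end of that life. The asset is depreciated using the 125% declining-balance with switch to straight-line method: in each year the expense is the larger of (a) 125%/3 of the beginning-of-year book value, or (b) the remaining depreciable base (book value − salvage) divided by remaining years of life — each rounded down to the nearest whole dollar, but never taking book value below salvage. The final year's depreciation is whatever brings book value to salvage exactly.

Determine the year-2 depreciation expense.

$48,580

Depreciable base = $196,389 − $17,400 = $178,989.
Year 1: DB = ⌊$196,389 × 125%/3⌋ = $81,828; SL = ⌊$178,989/3⌋ = $59,663 → take DB $81,828. Book value $114,561.
Year 2: DB = ⌊$114,561 × 125%/3⌋ = $47,733; SL = ⌊$97,161/2⌋ = $48,580 → take SL $48,580. Book value $65,981.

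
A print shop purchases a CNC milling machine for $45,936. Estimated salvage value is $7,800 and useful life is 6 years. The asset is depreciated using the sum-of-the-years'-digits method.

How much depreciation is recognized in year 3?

Depreciable base = $45,936 − $7,800 = $38,136.
Sum of the years' digits = 6+5+4+3+2+1 = 21.
Year 1: $38,136 × 6/21 = $10,896. Book value $35,040.
Year 2: $38,136 × 5/21 = $9,080. Book value $25,960.
Year 3: $38,136 × 4/21 = $7,264. Book value $18,696.

$7,264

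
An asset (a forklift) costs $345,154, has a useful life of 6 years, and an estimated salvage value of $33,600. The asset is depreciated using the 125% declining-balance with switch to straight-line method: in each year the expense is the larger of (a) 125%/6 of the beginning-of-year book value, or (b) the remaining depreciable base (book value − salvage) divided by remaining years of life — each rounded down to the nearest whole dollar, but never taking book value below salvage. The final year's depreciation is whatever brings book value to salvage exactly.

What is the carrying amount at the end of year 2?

$216,321

Depreciable base = $345,154 − $33,600 = $311,554.
Year 1: DB = ⌊$345,154 × 125%/6⌋ = $71,907; SL = ⌊$311,554/6⌋ = $51,925 → take DB $71,907. Book value $273,247.
Year 2: DB = ⌊$273,247 × 125%/6⌋ = $56,926; SL = ⌊$239,647/5⌋ = $47,929 → take DB $56,926. Book value $216,321.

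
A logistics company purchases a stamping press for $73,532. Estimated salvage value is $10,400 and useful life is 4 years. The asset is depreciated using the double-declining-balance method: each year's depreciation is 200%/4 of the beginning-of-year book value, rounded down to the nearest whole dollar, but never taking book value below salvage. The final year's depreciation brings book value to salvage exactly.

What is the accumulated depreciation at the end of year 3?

Depreciable base = $73,532 − $10,400 = $63,132.
Year 1: ⌊$73,532 × 200%/4⌋ = $36,766. Book value $36,766.
Year 2: ⌊$36,766 × 200%/4⌋ = $18,383. Book value $18,383.
Year 3: ⌊$18,383 × 200%/4⌋ = $9,191, capped at $7,983. Book value $10,400.
Accumulated through year 3 = $73,532 − $10,400 = $63,132.

$63,132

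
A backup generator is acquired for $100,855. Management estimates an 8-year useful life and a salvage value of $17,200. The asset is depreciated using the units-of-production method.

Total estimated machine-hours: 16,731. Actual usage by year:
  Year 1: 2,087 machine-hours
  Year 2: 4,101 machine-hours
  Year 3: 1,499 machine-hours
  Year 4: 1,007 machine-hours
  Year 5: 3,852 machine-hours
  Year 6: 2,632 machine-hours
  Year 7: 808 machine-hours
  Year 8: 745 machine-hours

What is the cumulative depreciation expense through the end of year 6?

Depreciable base = $100,855 − $17,200 = $83,655.
Rate = $83,655 / 16,731 machine-hours = $5 per machine-hour.
Year 1: 2,087 × $5 = $10,435. Book value $90,420.
Year 2: 4,101 × $5 = $20,505. Book value $69,915.
Year 3: 1,499 × $5 = $7,495. Book value $62,420.
Year 4: 1,007 × $5 = $5,035. Book value $57,385.
Year 5: 3,852 × $5 = $19,260. Book value $38,125.
Year 6: 2,632 × $5 = $13,160. Book value $24,965.
Accumulated through year 6 = $100,855 − $24,965 = $75,890.

$75,890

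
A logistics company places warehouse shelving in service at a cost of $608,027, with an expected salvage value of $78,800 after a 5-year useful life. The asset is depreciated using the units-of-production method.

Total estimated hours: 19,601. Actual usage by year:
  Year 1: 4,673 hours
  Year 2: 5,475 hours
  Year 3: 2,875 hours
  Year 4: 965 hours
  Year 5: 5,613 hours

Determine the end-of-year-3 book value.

Depreciable base = $608,027 − $78,800 = $529,227.
Rate = $529,227 / 19,601 hours = $27 per hour.
Year 1: 4,673 × $27 = $126,171. Book value $481,856.
Year 2: 5,475 × $27 = $147,825. Book value $334,031.
Year 3: 2,875 × $27 = $77,625. Book value $256,406.

$256,406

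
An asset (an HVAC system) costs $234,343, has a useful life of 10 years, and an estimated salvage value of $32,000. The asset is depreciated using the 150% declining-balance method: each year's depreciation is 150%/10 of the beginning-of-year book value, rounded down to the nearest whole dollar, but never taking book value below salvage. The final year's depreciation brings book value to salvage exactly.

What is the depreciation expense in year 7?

$13,257

Depreciable base = $234,343 − $32,000 = $202,343.
Year 1: ⌊$234,343 × 150%/10⌋ = $35,151. Book value $199,192.
Year 2: ⌊$199,192 × 150%/10⌋ = $29,878. Book value $169,314.
Year 3: ⌊$169,314 × 150%/10⌋ = $25,397. Book value $143,917.
Year 4: ⌊$143,917 × 150%/10⌋ = $21,587. Book value $122,330.
Year 5: ⌊$122,330 × 150%/10⌋ = $18,349. Book value $103,981.
Year 6: ⌊$103,981 × 150%/10⌋ = $15,597. Book value $88,384.
Year 7: ⌊$88,384 × 150%/10⌋ = $13,257. Book value $75,127.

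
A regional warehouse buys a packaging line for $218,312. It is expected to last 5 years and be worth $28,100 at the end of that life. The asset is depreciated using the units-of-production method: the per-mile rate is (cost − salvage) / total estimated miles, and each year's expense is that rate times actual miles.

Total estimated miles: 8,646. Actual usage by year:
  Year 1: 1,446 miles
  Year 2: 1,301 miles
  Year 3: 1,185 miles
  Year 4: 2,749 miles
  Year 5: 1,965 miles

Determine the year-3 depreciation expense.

Depreciable base = $218,312 − $28,100 = $190,212.
Rate = $190,212 / 8,646 miles = $22 per mile.
Year 1: 1,446 × $22 = $31,812. Book value $186,500.
Year 2: 1,301 × $22 = $28,622. Book value $157,878.
Year 3: 1,185 × $22 = $26,070. Book value $131,808.

$26,070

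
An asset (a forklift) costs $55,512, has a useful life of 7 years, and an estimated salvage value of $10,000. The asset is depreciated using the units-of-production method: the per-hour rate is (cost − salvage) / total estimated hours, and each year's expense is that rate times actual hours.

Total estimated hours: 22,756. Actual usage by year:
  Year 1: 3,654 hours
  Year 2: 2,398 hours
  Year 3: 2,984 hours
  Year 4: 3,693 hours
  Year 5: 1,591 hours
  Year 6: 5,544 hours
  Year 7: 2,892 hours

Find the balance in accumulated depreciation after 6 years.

$39,728

Depreciable base = $55,512 − $10,000 = $45,512.
Rate = $45,512 / 22,756 hours = $2 per hour.
Year 1: 3,654 × $2 = $7,308. Book value $48,204.
Year 2: 2,398 × $2 = $4,796. Book value $43,408.
Year 3: 2,984 × $2 = $5,968. Book value $37,440.
Year 4: 3,693 × $2 = $7,386. Book value $30,054.
Year 5: 1,591 × $2 = $3,182. Book value $26,872.
Year 6: 5,544 × $2 = $11,088. Book value $15,784.
Accumulated through year 6 = $55,512 − $15,784 = $39,728.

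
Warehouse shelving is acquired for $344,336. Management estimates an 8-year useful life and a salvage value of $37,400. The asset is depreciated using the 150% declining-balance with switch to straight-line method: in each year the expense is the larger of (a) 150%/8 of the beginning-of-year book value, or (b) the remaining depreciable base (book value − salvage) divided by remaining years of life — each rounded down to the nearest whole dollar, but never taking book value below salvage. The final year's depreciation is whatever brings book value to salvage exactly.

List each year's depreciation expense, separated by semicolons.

Depreciable base = $344,336 − $37,400 = $306,936.
Year 1: DB = ⌊$344,336 × 150%/8⌋ = $64,563; SL = ⌊$306,936/8⌋ = $38,367 → take DB $64,563. Book value $279,773.
Year 2: DB = ⌊$279,773 × 150%/8⌋ = $52,457; SL = ⌊$242,373/7⌋ = $34,624 → take DB $52,457. Book value $227,316.
Year 3: DB = ⌊$227,316 × 150%/8⌋ = $42,621; SL = ⌊$189,916/6⌋ = $31,652 → take DB $42,621. Book value $184,695.
Year 4: DB = ⌊$184,695 × 150%/8⌋ = $34,630; SL = ⌊$147,295/5⌋ = $29,459 → take DB $34,630. Book value $150,065.
Year 5: DB = ⌊$150,065 × 150%/8⌋ = $28,137; SL = ⌊$112,665/4⌋ = $28,166 → take SL $28,166. Book value $121,899.
Year 6: DB = ⌊$121,899 × 150%/8⌋ = $22,856; SL = ⌊$84,499/3⌋ = $28,166 → take SL $28,166. Book value $93,733.
Year 7: DB = ⌊$93,733 × 150%/8⌋ = $17,574; SL = ⌊$56,333/2⌋ = $28,166 → take SL $28,166. Book value $65,567.
Year 8 (final): $65,567 − $37,400 = $28,167. Book value $37,400.

$64,563; $52,457; $42,621; $34,630; $28,166; $28,166; $28,166; $28,167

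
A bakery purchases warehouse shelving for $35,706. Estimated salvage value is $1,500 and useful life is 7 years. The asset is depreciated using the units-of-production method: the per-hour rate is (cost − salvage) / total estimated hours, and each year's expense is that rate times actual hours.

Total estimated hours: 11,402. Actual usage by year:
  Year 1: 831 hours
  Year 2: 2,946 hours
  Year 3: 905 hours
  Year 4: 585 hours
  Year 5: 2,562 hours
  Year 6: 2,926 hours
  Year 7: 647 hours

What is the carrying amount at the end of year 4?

Depreciable base = $35,706 − $1,500 = $34,206.
Rate = $34,206 / 11,402 hours = $3 per hour.
Year 1: 831 × $3 = $2,493. Book value $33,213.
Year 2: 2,946 × $3 = $8,838. Book value $24,375.
Year 3: 905 × $3 = $2,715. Book value $21,660.
Year 4: 585 × $3 = $1,755. Book value $19,905.

$19,905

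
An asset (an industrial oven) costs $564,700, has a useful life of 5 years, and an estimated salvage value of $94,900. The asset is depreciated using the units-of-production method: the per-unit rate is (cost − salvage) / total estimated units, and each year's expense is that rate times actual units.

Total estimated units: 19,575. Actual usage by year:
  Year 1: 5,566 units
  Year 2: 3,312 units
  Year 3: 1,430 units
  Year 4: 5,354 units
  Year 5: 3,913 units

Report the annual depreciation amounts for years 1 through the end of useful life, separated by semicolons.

$133,584; $79,488; $34,320; $128,496; $93,912

Depreciable base = $564,700 − $94,900 = $469,800.
Rate = $469,800 / 19,575 units = $24 per unit.
Year 1: 5,566 × $24 = $133,584. Book value $431,116.
Year 2: 3,312 × $24 = $79,488. Book value $351,628.
Year 3: 1,430 × $24 = $34,320. Book value $317,308.
Year 4: 5,354 × $24 = $128,496. Book value $188,812.
Year 5: 3,913 × $24 = $93,912. Book value $94,900.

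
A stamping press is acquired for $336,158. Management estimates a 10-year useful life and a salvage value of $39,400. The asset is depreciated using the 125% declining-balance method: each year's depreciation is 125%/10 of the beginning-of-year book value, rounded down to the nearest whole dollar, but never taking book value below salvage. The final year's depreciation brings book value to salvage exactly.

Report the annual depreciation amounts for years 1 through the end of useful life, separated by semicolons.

Depreciable base = $336,158 − $39,400 = $296,758.
Year 1: ⌊$336,158 × 125%/10⌋ = $42,019. Book value $294,139.
Year 2: ⌊$294,139 × 125%/10⌋ = $36,767. Book value $257,372.
Year 3: ⌊$257,372 × 125%/10⌋ = $32,171. Book value $225,201.
Year 4: ⌊$225,201 × 125%/10⌋ = $28,150. Book value $197,051.
Year 5: ⌊$197,051 × 125%/10⌋ = $24,631. Book value $172,420.
Year 6: ⌊$172,420 × 125%/10⌋ = $21,552. Book value $150,868.
Year 7: ⌊$150,868 × 125%/10⌋ = $18,858. Book value $132,010.
Year 8: ⌊$132,010 × 125%/10⌋ = $16,501. Book value $115,509.
Year 9: ⌊$115,509 × 125%/10⌋ = $14,438. Book value $101,071.
Year 10 (final): $101,071 − $39,400 = $61,671. Book value $39,400.

$42,019; $36,767; $32,171; $28,150; $24,631; $21,552; $18,858; $16,501; $14,438; $61,671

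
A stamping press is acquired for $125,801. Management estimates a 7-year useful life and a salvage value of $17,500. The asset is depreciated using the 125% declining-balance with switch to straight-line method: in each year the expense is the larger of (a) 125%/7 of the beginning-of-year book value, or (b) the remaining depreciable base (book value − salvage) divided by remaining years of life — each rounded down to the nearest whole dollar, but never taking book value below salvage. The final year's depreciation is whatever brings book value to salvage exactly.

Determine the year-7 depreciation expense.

Depreciable base = $125,801 − $17,500 = $108,301.
Year 1: DB = ⌊$125,801 × 125%/7⌋ = $22,464; SL = ⌊$108,301/7⌋ = $15,471 → take DB $22,464. Book value $103,337.
Year 2: DB = ⌊$103,337 × 125%/7⌋ = $18,453; SL = ⌊$85,837/6⌋ = $14,306 → take DB $18,453. Book value $84,884.
Year 3: DB = ⌊$84,884 × 125%/7⌋ = $15,157; SL = ⌊$67,384/5⌋ = $13,476 → take DB $15,157. Book value $69,727.
Year 4: DB = ⌊$69,727 × 125%/7⌋ = $12,451; SL = ⌊$52,227/4⌋ = $13,056 → take SL $13,056. Book value $56,671.
Year 5: DB = ⌊$56,671 × 125%/7⌋ = $10,119; SL = ⌊$39,171/3⌋ = $13,057 → take SL $13,057. Book value $43,614.
Year 6: DB = ⌊$43,614 × 125%/7⌋ = $7,788; SL = ⌊$26,114/2⌋ = $13,057 → take SL $13,057. Book value $30,557.
Year 7 (final): $30,557 − $17,500 = $13,057. Book value $17,500.

$13,057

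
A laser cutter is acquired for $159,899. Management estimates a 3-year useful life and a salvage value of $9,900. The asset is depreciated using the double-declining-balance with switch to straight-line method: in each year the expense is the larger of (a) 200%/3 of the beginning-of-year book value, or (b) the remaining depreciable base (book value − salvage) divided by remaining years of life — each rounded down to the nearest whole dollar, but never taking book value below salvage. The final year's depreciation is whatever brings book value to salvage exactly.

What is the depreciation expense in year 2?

Depreciable base = $159,899 − $9,900 = $149,999.
Year 1: DB = ⌊$159,899 × 200%/3⌋ = $106,599; SL = ⌊$149,999/3⌋ = $49,999 → take DB $106,599. Book value $53,300.
Year 2: DB = ⌊$53,300 × 200%/3⌋ = $35,533; SL = ⌊$43,400/2⌋ = $21,700 → take DB $35,533. Book value $17,767.

$35,533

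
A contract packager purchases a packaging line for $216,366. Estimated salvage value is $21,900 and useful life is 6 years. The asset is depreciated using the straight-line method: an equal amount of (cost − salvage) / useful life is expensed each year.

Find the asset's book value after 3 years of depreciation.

$119,133

Depreciable base = $216,366 − $21,900 = $194,466.
Annual expense = $194,466 / 6 = $32,411.
End of year 1: book value $183,955.
End of year 2: book value $151,544.
End of year 3: book value $119,133.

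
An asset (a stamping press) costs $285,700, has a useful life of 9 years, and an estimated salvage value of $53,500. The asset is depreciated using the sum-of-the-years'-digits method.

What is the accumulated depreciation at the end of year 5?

Depreciable base = $285,700 − $53,500 = $232,200.
Sum of the years' digits = 9+8+7+6+5+4+3+2+1 = 45.
Year 1: $232,200 × 9/45 = $46,440. Book value $239,260.
Year 2: $232,200 × 8/45 = $41,280. Book value $197,980.
Year 3: $232,200 × 7/45 = $36,120. Book value $161,860.
Year 4: $232,200 × 6/45 = $30,960. Book value $130,900.
Year 5: $232,200 × 5/45 = $25,800. Book value $105,100.
Accumulated through year 5 = $285,700 − $105,100 = $180,600.

$180,600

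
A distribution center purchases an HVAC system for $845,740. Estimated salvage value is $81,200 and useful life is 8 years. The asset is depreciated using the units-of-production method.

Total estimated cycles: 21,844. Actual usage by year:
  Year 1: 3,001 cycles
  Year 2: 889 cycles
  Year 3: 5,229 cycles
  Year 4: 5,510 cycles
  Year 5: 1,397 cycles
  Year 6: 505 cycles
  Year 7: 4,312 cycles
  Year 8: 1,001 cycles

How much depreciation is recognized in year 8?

Depreciable base = $845,740 − $81,200 = $764,540.
Rate = $764,540 / 21,844 cycles = $35 per cycle.
Year 1: 3,001 × $35 = $105,035. Book value $740,705.
Year 2: 889 × $35 = $31,115. Book value $709,590.
Year 3: 5,229 × $35 = $183,015. Book value $526,575.
Year 4: 5,510 × $35 = $192,850. Book value $333,725.
Year 5: 1,397 × $35 = $48,895. Book value $284,830.
Year 6: 505 × $35 = $17,675. Book value $267,155.
Year 7: 4,312 × $35 = $150,920. Book value $116,235.
Year 8: 1,001 × $35 = $35,035. Book value $81,200.

$35,035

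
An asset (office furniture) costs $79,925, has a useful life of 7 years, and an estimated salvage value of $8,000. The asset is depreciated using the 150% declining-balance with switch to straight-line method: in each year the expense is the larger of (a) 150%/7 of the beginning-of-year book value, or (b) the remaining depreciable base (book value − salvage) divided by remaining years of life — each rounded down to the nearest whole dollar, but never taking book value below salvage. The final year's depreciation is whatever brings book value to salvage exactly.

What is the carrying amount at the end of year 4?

$30,463

Depreciable base = $79,925 − $8,000 = $71,925.
Year 1: DB = ⌊$79,925 × 150%/7⌋ = $17,126; SL = ⌊$71,925/7⌋ = $10,275 → take DB $17,126. Book value $62,799.
Year 2: DB = ⌊$62,799 × 150%/7⌋ = $13,456; SL = ⌊$54,799/6⌋ = $9,133 → take DB $13,456. Book value $49,343.
Year 3: DB = ⌊$49,343 × 150%/7⌋ = $10,573; SL = ⌊$41,343/5⌋ = $8,268 → take DB $10,573. Book value $38,770.
Year 4: DB = ⌊$38,770 × 150%/7⌋ = $8,307; SL = ⌊$30,770/4⌋ = $7,692 → take DB $8,307. Book value $30,463.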